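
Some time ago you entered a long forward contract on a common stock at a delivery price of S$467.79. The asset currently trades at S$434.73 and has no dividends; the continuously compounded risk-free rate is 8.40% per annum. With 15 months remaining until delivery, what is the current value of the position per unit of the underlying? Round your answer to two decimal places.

S$13.57

Current fair forward for the remaining 15 months: F = S·e^(r·T), r = 0.0840
F = 434.73 · e^(0.0840 × 15/12) = 434.73 × 1.110711 = 482.8594
Value of long forward = (F − K)·e^(−rT) = (482.8594 − 467.79) · e^(−0.0840·15/12)
= 15.0694 × 0.900325 = 13.57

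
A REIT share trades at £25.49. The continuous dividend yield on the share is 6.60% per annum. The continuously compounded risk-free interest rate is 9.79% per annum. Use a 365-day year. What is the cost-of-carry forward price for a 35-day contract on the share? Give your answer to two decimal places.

F = S·e^((r − q)T) = 25.49 · e^((0.0979 − 0.0660) × 35/365)
= 25.49 · e^0.003059 = 25.49 × 1.003064
F = £25.57

£25.57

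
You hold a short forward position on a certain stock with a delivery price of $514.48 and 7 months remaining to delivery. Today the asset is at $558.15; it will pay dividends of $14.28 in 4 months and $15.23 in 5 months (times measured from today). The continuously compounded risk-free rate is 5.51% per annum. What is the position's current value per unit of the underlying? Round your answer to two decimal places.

-$31.04

PV(remaining dividends) I = 14.28·e^(−0.0551·4/12) + 15.23·e^(−0.0551·5/12) = 28.9044
Current forward F = (S − I)·e^(rT) = (558.15 − 28.9044)·e^(0.0551·7/12) = 529.2456 × 1.032664 = 546.5329
Value (long) = (F − K)·e^(−rT) = (546.5329 − 514.48) × 0.968369 = 31.0390
Short position value = −(long value) = -$31.04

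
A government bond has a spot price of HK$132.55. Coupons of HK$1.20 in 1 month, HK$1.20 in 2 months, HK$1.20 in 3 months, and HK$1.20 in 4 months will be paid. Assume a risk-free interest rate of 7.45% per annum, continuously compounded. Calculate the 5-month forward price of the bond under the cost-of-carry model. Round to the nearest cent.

PV(coupons) I = 1.20·e^(−0.0745·1/12) + 1.20·e^(−0.0745·2/12) + 1.20·e^(−0.0745·3/12) + 1.20·e^(−0.0745·4/12)
I = 1.1926 + 1.1852 + 1.1779 + 1.1706 = 4.7263
F = (S − I)·e^(rT) = (132.55 − 4.7263) · e^(0.0745·5/12)
= 127.8237 · e^0.031042 = 127.8237 × 1.031529 = HK$131.85

HK$131.85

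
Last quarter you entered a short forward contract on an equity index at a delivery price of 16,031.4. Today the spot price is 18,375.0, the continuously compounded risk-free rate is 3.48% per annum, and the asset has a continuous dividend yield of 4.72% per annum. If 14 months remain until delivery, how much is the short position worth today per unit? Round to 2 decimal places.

Current fair forward for the remaining 14 months: F = S·e^((r − q)·T), (r − q) = 0.0348 − 0.0472 = -0.0124
F = 18375.0 · e^(-0.0124 × 14/12) = 18375.0 × 0.98563747 = 18111.0885
Value of long forward = (F − K)·e^(−rT) = (18111.0885 − 16031.4) · e^(−0.0348·14/12)
= 2079.6885 × 0.96021314 = 1996.94
Short position value = −(long value) = -1996.94

-1996.94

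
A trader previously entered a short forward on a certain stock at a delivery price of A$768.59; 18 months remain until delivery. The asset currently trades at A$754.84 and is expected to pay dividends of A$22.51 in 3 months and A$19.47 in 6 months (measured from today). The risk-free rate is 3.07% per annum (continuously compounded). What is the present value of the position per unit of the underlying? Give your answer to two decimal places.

PV(remaining dividends) I = 22.51·e^(−0.0307·3/12) + 19.47·e^(−0.0307·6/12) = 41.5113
Current forward F = (S − I)·e^(rT) = (754.84 − 41.5113)·e^(0.0307·18/12) = 713.3287 × 1.047127 = 746.9457
Value (long) = (F − K)·e^(−rT) = (746.9457 − 768.59) × 0.954994 = -20.6702
Short position value = −(long value) = A$20.67

A$20.67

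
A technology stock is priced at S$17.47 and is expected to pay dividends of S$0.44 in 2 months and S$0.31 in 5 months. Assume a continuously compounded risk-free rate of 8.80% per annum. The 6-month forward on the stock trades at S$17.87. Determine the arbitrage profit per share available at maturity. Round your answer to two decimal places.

PV(dividends) I = 0.44·e^(−0.0880·2/12) + 0.31·e^(−0.0880·5/12) = 0.7324
Fair forward F* = (S − I)·e^(rT) = (17.47 − 0.7324)·e^0.044000 = 16.7376 × 1.044982 = 17.4905
Market S$17.87 > fair 17.4905: forward overpriced → cash-and-carry (borrow at r, buy the stock and collect the dividends, short the forward).
Profit at T = |F_mkt − F*| = |17.87 − 17.4905| = S$0.38 per share

S$0.38 per share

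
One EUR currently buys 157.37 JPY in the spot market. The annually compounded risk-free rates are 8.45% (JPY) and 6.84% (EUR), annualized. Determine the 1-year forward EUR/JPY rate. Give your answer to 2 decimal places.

159.74

By covered interest parity, F = S · (1+r_JPY)^T / (1+r_EUR)^T
= 157.37 × 1.084500 / 1.068400 = 157.37 × 1.015069
F = 159.74 JPY per EUR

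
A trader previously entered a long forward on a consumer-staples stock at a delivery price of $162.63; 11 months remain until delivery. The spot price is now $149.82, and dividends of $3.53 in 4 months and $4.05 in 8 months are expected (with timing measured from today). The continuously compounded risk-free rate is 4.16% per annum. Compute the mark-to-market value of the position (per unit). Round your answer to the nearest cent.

-$14.15

PV(remaining dividends) I = 3.53·e^(−0.0416·4/12) + 4.05·e^(−0.0416·8/12) = 7.4206
Current forward F = (S − I)·e^(rT) = (149.82 − 7.4206)·e^(0.0416·11/12) = 142.3994 × 1.038870 = 147.9345
Value (long) = (F − K)·e^(−rT) = (147.9345 − 162.63) × 0.962585 = -14.1457
Value = -$14.15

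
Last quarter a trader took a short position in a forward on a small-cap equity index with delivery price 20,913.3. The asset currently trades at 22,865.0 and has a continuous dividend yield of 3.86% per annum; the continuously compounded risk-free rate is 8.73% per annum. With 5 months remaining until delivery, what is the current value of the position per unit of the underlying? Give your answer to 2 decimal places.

Current fair forward for the remaining 5 months: F = S·e^((r − q)·T), (r − q) = 0.0873 − 0.0386 = 0.0487
F = 22865.0 · e^(0.0487 × 5/12) = 22865.0 × 1.02049894 = 23333.7083
Value of long forward = (F − K)·e^(−rT) = (23333.7083 − 20913.3) · e^(−0.0873·5/12)
= 2420.4083 × 0.96427862 = 2333.95
Short position value = −(long value) = -2333.95

-2333.95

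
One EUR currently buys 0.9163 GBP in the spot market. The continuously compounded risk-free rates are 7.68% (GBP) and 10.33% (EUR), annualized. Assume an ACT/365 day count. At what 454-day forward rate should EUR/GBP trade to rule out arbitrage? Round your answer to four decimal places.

F = S·e^((r_GBP − r_EUR)T) = 0.9163 · e^((0.0768 − 0.1033) × 454/365)
= 0.9163 · e^-0.032962 = 0.9163 × 0.967575
F = 0.8866 GBP per EUR

0.8866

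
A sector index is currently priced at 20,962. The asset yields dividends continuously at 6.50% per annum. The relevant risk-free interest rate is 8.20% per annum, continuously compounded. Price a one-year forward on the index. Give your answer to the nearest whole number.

21,321

F = S·e^((r − q)T) = 20962 · e^((0.0820 − 0.0650) × 12/12)
= 20962 · e^0.017000 = 20962 × 1.017145
F = 21,321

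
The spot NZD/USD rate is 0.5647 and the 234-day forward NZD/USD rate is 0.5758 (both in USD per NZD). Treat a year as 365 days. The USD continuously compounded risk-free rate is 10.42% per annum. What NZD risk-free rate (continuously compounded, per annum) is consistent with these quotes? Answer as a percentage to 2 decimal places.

F = S·e^((r_USD − r_NZD)T) ⇒ r_NZD = r_USD − ln(F/S)/T
ln(0.5758/0.5647) = 0.019466; /(234/365) = 0.030364
r_NZD = 0.1042 − 0.030364 = 0.073836
r_NZD = 7.38%

7.38%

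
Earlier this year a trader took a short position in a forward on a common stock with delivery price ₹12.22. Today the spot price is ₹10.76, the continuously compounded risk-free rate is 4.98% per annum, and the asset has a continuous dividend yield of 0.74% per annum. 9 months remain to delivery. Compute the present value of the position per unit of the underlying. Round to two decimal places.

₹1.07

Current fair forward for the remaining 9 months: F = S·e^((r − q)·T), (r − q) = 0.0498 − 0.0074 = 0.0424
F = 10.76 · e^(0.0424 × 9/12) = 10.76 × 1.032311 = 11.1077
Value of long forward = (F − K)·e^(−rT) = (11.1077 − 12.22) · e^(−0.0498·9/12)
= -1.1123 × 0.963339 = -1.07
Short position value = −(long value) = ₹1.07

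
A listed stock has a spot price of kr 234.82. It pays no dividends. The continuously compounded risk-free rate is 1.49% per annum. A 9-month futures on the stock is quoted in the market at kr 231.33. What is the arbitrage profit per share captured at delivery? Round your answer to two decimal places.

Fair futures: F* = S·e^(carry·T), with carry = r = 0.0149
F* = 234.82 · e^(0.0149 × 9/12) = 234.82 · e^0.011175 = 234.82 × 1.011238 = kr 237.4589
Market kr 231.33 < fair kr 237.4589: forward underpriced → reverse cash-and-carry (short spot, go long the forward).
At maturity, profit = |F_mkt − F*| = |231.33 − 237.4589| = kr 6.13 per share

kr 6.13 per share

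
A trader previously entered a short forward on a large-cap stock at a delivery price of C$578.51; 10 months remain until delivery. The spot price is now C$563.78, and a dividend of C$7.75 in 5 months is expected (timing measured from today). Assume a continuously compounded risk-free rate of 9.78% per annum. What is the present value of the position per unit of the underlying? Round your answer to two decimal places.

PV(remaining dividends) I = 7.75·e^(−0.0978·5/12) = 7.4405
Current forward F = (S − I)·e^(rT) = (563.78 − 7.4405)·e^(0.0978·10/12) = 556.3395 × 1.084913 = 603.5800
Value (long) = (F − K)·e^(−rT) = (603.5800 − 578.51) × 0.921733 = 23.1078
Short position value = −(long value) = -C$23.11

-C$23.11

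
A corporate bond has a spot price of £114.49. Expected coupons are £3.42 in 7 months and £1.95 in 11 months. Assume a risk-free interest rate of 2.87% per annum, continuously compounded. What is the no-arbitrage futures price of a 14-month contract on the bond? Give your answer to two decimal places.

PV(coupons) I = 3.42·e^(−0.0287·7/12) + 1.95·e^(−0.0287·11/12)
I = 3.3632 + 1.8994 = 5.2626
F = (S − I)·e^(rT) = (114.49 − 5.2626) · e^(0.0287·14/12)
= 109.2274 · e^0.033483 = 109.2274 × 1.034050 = £112.95

£112.95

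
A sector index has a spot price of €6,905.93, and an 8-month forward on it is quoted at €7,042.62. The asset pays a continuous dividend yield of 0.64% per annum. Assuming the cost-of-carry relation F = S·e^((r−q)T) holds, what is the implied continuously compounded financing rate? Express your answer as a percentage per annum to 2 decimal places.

From F = S·e^((r−q)T): (r − q) = ln(F/S)/T
ln(7042.62/6905.93) = ln(1.019793) = 0.019600
(r − q) = 0.019600 / (8/12) = 0.029400
r = ln(F/S)/T + q = 0.029400 + 0.0064 = 0.035800
r = 3.58%

3.58%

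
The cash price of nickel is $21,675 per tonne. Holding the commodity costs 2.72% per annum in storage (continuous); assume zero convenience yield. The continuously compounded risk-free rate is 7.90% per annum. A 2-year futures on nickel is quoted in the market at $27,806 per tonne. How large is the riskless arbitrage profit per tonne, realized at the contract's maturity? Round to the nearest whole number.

Fair futures: F* = S·e^(carry·T), with carry = (r + u) = 0.0790 + 0.0272 = 0.1062
F* = 21675 · e^(0.1062 × 2) = 21675 · e^0.212400 = 21675 × 1.236642 = $26804.2154
Market $27806 > fair $26804.2154: forward overpriced → cash-and-carry (buy spot, short the forward).
At maturity, profit = |F_mkt − F*| = |27806 − 26804.2154| = $1002 per tonne

$1002 per tonne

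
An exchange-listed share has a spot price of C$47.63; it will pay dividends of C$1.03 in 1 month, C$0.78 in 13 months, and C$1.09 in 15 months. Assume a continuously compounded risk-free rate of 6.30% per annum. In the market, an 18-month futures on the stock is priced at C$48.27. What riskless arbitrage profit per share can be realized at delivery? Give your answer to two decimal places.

PV(dividends) I = 1.03·e^(−0.0630·1/12) + 0.78·e^(−0.0630·13/12) + 1.09·e^(−0.0630·15/12) = 2.7606
Fair futures F* = (S − I)·e^(rT) = (47.63 − 2.7606)·e^0.094500 = 44.8694 × 1.099109 = 49.3164
Market C$48.27 < fair 49.3164: forward underpriced → reverse cash-and-carry (short the stock, invest proceeds at r, pay the dividends, go long the forward).
Profit at T = |F_mkt − F*| = |48.27 − 49.3164| = C$1.05 per share

C$1.05 per share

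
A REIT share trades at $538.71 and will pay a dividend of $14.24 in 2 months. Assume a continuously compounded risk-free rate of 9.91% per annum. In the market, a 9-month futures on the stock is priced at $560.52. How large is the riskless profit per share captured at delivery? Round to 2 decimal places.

PV(dividends) I = 14.24·e^(−0.0991·2/12) = 14.0067
Fair futures F* = (S − I)·e^(rT) = (538.71 − 14.0067)·e^0.074325 = 524.7033 × 1.077157 = 565.1878
Market $560.52 < fair 565.1878: forward underpriced → reverse cash-and-carry (short the stock, invest proceeds at r, pay the dividends, go long the forward).
Profit at T = |F_mkt − F*| = |560.52 − 565.1878| = $4.67 per share

$4.67 per share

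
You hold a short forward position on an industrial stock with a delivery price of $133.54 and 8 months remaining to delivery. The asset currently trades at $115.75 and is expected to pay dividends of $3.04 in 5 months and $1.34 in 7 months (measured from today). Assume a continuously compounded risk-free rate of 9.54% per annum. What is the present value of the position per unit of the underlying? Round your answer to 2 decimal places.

PV(remaining dividends) I = 3.04·e^(−0.0954·5/12) + 1.34·e^(−0.0954·7/12) = 4.1890
Current forward F = (S − I)·e^(rT) = (115.75 − 4.1890)·e^(0.0954·8/12) = 111.5610 × 1.065666 = 118.8868
Value (long) = (F − K)·e^(−rT) = (118.8868 − 133.54) × 0.938380 = -13.7503
Short position value = −(long value) = $13.75

$13.75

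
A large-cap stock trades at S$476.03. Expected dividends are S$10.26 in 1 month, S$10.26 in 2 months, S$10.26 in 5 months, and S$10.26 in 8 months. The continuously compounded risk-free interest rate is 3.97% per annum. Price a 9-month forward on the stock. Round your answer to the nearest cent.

S$448.69

PV(dividends) I = 10.26·e^(−0.0397·1/12) + 10.26·e^(−0.0397·2/12) + 10.26·e^(−0.0397·5/12) + 10.26·e^(−0.0397·8/12)
I = 10.2261 + 10.1923 + 10.0917 + 9.9920 = 40.5021
F = (S − I)·e^(rT) = (476.03 − 40.5021) · e^(0.0397·9/12)
= 435.5279 · e^0.029775 = 435.5279 × 1.030223 = S$448.69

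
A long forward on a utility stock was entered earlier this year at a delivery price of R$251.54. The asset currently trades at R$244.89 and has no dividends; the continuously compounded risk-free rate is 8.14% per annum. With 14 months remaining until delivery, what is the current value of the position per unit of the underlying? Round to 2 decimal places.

R$16.14

Current fair forward for the remaining 14 months: F = S·e^(r·T), r = 0.0814
F = 244.89 · e^(0.0814 × 14/12) = 244.89 × 1.099622 = 269.2864
Value of long forward = (F − K)·e^(−rT) = (269.2864 − 251.54) · e^(−0.0814·14/12)
= 17.7464 × 0.909403 = 16.14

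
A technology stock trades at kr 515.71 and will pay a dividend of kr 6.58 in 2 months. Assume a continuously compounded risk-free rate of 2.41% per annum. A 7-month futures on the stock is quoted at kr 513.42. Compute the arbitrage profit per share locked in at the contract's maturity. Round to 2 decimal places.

kr 2.94 per share

PV(dividends) I = 6.58·e^(−0.0241·2/12) = 6.5536
Fair futures F* = (S − I)·e^(rT) = (515.71 − 6.5536)·e^0.014058 = 509.1564 × 1.014157 = 516.3645
Market kr 513.42 < fair 516.3645: forward underpriced → reverse cash-and-carry (short the stock, invest proceeds at r, pay the dividends, go long the forward).
Profit at T = |F_mkt − F*| = |513.42 − 516.3645| = kr 2.94 per share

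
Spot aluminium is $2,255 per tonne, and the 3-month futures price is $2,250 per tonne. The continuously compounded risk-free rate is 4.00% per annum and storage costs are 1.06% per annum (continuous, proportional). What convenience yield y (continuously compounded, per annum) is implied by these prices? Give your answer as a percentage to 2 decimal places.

5.95%

F = S·e^((r+u−y)T) ⇒ (r+u−y) = ln(F/S)/T
ln(2250/2255) = -0.002220; /T ⇒ -0.008880
y = r + u − ln(F/S)/T = 0.0400 + 0.0106 + 0.008880 = 0.059480
y = 5.95%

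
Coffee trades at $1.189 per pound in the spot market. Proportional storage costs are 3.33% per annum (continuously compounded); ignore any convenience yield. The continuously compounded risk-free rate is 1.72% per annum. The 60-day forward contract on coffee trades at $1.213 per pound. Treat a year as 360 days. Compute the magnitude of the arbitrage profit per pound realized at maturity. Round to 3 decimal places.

$0.014 per pound

Fair forward: F* = S·e^(carry·T), with carry = (r + u) = 0.0172 + 0.0333 = 0.0505
F* = 1.189 · e^(0.0505 × 60/360) = 1.189 · e^0.008417 = 1.189 × 1.008453 = $1.1991
Market $1.213 > fair $1.1991: forward overpriced → cash-and-carry (buy spot, short the forward).
At maturity, profit = |F_mkt − F*| = |1.213 − 1.1991| = $0.014 per pound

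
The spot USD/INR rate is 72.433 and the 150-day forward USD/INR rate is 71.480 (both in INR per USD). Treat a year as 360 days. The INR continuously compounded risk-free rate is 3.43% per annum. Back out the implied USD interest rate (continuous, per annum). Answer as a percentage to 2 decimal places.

6.61%

F = S·e^((r_INR − r_USD)T) ⇒ r_USD = r_INR − ln(F/S)/T
ln(71.480/72.433) = -0.013244; /(150/360) = -0.031786
r_USD = 0.0343 + 0.031786 = 0.066086
r_USD = 6.61%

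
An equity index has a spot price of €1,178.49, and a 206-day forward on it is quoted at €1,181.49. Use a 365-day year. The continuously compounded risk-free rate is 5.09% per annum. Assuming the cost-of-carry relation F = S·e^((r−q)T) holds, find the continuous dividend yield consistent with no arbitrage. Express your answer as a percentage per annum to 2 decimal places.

4.64%

From F = S·e^((r−q)T): (r − q) = ln(F/S)/T
ln(1181.49/1178.49) = ln(1.002546) = 0.002543
(r − q) = 0.002543 / (206/365) = 0.004506
q = r − ln(F/S)/T = 0.0509 − 0.004506 = 0.046394
q = 4.64%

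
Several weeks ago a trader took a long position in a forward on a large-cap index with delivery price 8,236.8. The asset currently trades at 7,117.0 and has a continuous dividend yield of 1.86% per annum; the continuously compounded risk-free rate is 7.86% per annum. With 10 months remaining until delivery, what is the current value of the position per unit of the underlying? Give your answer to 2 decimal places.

-707.04

Current fair forward for the remaining 10 months: F = S·e^((r − q)·T), (r − q) = 0.0786 − 0.0186 = 0.0600
F = 7117.0 · e^(0.0600 × 10/12) = 7117.0 × 1.05127110 = 7481.8964
Value of long forward = (F − K)·e^(−rT) = (7481.8964 − 8236.8) · e^(−0.0786·10/12)
= -754.9036 × 0.93659905 = -707.04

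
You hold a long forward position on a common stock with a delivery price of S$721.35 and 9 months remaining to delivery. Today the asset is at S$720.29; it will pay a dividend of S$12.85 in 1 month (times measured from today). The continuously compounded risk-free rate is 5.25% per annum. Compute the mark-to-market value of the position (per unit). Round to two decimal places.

S$14.00

PV(remaining dividends) I = 12.85·e^(−0.0525·1/12) = 12.7939
Current forward F = (S − I)·e^(rT) = (720.29 − 12.7939)·e^(0.0525·9/12) = 707.4961 × 1.040160 = 735.9091
Value (long) = (F − K)·e^(−rT) = (735.9091 − 721.35) × 0.961390 = 13.9970
Value = S$14.00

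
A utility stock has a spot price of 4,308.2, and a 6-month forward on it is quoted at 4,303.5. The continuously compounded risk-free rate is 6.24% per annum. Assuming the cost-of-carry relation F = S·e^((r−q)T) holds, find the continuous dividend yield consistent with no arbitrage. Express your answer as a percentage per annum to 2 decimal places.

6.46%

From F = S·e^((r−q)T): (r − q) = ln(F/S)/T
ln(4303.5/4308.2) = ln(0.998909) = -0.001092
(r − q) = -0.001092 / (6/12) = -0.002184
q = r − ln(F/S)/T = 0.0624 + 0.002184 = 0.064584
q = 6.46%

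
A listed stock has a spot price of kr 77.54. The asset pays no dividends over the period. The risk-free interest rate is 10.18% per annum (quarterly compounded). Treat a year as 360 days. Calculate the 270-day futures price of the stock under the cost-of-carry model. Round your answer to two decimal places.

kr 83.61

F = S · (1+r/4)^(4T)
= 77.54 × 1.078310
F = kr 83.61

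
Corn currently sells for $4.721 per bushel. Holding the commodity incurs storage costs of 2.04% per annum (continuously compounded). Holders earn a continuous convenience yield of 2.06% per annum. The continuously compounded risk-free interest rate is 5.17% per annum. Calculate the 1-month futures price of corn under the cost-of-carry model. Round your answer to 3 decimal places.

$4.741 per bushel

Net carry = r + u − y = 0.0517 + 0.0204 − 0.0206 = 0.0515
F = S·e^((r+u−y)T) = 4.721 · e^(0.0515 × 1/12) = 4.721 · e^0.004292
= 4.721 × 1.004301 = $4.741 per bushel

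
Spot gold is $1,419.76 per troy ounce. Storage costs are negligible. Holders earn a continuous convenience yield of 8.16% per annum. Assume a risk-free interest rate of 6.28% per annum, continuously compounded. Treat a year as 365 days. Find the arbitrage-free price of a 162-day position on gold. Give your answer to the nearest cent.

Net carry = r + u − y = 0.0628 + 0.0000 − 0.0816 = -0.0188
F = S·e^((r+u−y)T) = 1419.76 · e^(-0.0188 × 162/365) = 1419.76 · e^-0.00834411
= 1419.76 × 0.99169061 = $1,407.96 per troy ounce

$1,407.96 per troy ounce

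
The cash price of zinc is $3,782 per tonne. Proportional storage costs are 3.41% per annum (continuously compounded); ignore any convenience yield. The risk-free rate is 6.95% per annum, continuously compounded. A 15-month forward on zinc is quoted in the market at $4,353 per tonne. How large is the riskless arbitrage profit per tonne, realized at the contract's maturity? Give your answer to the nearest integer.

Fair forward: F* = S·e^(carry·T), with carry = (r + u) = 0.0695 + 0.0341 = 0.1036
F* = 3782 · e^(0.1036 × 15/12) = 3782 · e^0.129500 = 3782 × 1.138259 = $4304.8955
Market $4353 > fair $4304.8955: forward overpriced → cash-and-carry (buy spot, short the forward).
At maturity, profit = |F_mkt − F*| = |4353 − 4304.8955| = $48 per tonne

$48 per tonne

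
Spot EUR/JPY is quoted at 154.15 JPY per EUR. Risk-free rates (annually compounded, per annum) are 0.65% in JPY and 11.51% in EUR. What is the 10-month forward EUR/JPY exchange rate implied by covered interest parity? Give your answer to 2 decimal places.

141.53

By covered interest parity, F = S · (1+r_JPY)^T / (1+r_EUR)^T
= 154.15 × 1.005414 / 1.095035 = 154.15 × 0.918157
F = 141.53 JPY per EUR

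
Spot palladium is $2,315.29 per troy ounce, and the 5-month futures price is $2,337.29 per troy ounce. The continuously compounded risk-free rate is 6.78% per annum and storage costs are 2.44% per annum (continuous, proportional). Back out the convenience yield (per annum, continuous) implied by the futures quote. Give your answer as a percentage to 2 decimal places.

6.95%

F = S·e^((r+u−y)T) ⇒ (r+u−y) = ln(F/S)/T
ln(2337.29/2315.29) = 0.009457; /T ⇒ 0.022697
y = r + u − ln(F/S)/T = 0.0678 + 0.0244 − 0.022697 = 0.069503
y = 6.95%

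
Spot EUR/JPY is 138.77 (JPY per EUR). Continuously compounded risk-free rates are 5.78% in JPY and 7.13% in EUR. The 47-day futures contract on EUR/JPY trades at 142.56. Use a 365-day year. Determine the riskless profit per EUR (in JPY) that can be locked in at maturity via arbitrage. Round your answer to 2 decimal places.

4.03 per EUR (in JPY)

Fair futures: F* = S·e^(carry·T), with carry = (r_JPY − r_EUR) = 0.0578 − 0.0713 = -0.0135
F* = 138.77 · e^(-0.0135 × 47/365) = 138.77 · e^-0.001738 = 138.77 × 0.998264 = 138.5291
Market 142.56 > fair 138.5291: forward overpriced → cash-and-carry (buy spot, short the forward).
At maturity, profit = |F_mkt − F*| = |142.56 − 138.5291| = 4.03 per EUR (in JPY)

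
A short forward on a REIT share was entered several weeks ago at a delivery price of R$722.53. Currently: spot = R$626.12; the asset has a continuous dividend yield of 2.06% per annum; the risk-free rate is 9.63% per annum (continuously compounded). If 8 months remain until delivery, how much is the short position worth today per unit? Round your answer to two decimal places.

R$60.02

Current fair forward for the remaining 8 months: F = S·e^((r − q)·T), (r − q) = 0.0963 − 0.0206 = 0.0757
F = 626.12 · e^(0.0757 × 8/12) = 626.12 × 1.051762 = 658.5292
Value of long forward = (F − K)·e^(−rT) = (658.5292 − 722.53) · e^(−0.0963·8/12)
= -64.0008 × 0.937817 = -60.02
Short position value = −(long value) = R$60.02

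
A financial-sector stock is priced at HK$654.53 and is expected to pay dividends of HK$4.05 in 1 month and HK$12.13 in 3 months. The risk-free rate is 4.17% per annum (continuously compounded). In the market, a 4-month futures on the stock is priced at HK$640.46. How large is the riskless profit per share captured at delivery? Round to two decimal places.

PV(dividends) I = 4.05·e^(−0.0417·1/12) + 12.13·e^(−0.0417·3/12) = 16.0402
Fair futures F* = (S − I)·e^(rT) = (654.53 − 16.0402)·e^0.013900 = 638.4898 × 1.013997 = 647.4267
Market HK$640.46 < fair 647.4267: forward underpriced → reverse cash-and-carry (short the stock, invest proceeds at r, pay the dividends, go long the forward).
Profit at T = |F_mkt − F*| = |640.46 − 647.4267| = HK$6.97 per share

HK$6.97 per share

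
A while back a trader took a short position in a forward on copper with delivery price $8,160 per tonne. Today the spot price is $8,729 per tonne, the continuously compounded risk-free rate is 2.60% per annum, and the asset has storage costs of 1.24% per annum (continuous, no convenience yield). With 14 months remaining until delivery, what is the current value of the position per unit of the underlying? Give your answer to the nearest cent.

Current fair forward for the remaining 14 months: F = S·e^((r + u)·T), (r + u) = 0.0260 + 0.0124 = 0.0384
F = 8729 · e^(0.0384 × 14/12) = 8729 × 1.04581868 = 9128.9513
Value of long forward = (F − K)·e^(−rT) = (9128.9513 − 8160) · e^(−0.0260·14/12)
= 968.9513 × 0.97012211 = 940.00
Short position value = −(long value) = -$940.00

-$940.00 per tonne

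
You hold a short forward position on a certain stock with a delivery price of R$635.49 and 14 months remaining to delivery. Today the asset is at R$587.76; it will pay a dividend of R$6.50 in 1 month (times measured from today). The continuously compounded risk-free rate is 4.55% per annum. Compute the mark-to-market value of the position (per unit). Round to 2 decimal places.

PV(remaining dividends) I = 6.50·e^(−0.0455·1/12) = 6.4754
Current forward F = (S − I)·e^(rT) = (587.76 − 6.4754)·e^(0.0455·14/12) = 581.2846 × 1.054518 = 612.9751
Value (long) = (F − K)·e^(−rT) = (612.9751 − 635.49) × 0.948301 = -21.3509
Short position value = −(long value) = R$21.35

R$21.35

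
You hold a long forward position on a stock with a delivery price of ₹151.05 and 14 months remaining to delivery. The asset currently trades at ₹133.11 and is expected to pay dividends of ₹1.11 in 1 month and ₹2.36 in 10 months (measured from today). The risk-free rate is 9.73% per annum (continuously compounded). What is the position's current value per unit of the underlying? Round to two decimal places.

-₹5.01

PV(remaining dividends) I = 1.11·e^(−0.0973·1/12) + 2.36·e^(−0.0973·10/12) = 3.2772
Current forward F = (S − I)·e^(rT) = (133.11 − 3.2772)·e^(0.0973·14/12) = 129.8328 × 1.120211 = 145.4401
Value (long) = (F − K)·e^(−rT) = (145.4401 − 151.05) × 0.892689 = -5.0079
Value = -₹5.01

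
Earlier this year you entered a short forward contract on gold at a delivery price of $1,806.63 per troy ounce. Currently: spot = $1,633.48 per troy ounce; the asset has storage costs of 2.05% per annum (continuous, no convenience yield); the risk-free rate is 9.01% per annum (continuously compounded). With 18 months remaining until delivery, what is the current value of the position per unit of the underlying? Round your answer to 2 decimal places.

Current fair forward for the remaining 18 months: F = S·e^((r + u)·T), (r + u) = 0.0901 + 0.0205 = 0.1106
F = 1633.48 · e^(0.1106 × 18/12) = 1633.48 × 1.18045505 = 1928.2497
Value of long forward = (F − K)·e^(−rT) = (1928.2497 − 1806.63) · e^(−0.0901·18/12)
= 121.6197 × 0.87358486 = 106.25
Short position value = −(long value) = -$106.25

-$106.25 per troy ounce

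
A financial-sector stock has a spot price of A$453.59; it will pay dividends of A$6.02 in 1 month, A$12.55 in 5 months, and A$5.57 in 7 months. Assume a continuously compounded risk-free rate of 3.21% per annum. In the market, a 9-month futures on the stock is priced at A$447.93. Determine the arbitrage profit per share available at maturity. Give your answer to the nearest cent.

PV(dividends) I = 6.02·e^(−0.0321·1/12) + 12.55·e^(−0.0321·5/12) + 5.57·e^(−0.0321·7/12) = 23.8539
Fair futures F* = (S − I)·e^(rT) = (453.59 − 23.8539)·e^0.024075 = 429.7361 × 1.024367 = 440.2075
Market A$447.93 > fair 440.2075: forward overpriced → cash-and-carry (borrow at r, buy the stock and collect the dividends, short the forward).
Profit at T = |F_mkt − F*| = |447.93 − 440.2075| = A$7.72 per share

A$7.72 per share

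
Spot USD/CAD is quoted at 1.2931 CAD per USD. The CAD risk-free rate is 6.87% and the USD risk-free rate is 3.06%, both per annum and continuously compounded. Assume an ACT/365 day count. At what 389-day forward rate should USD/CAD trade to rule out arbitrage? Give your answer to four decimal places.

1.3467

F = S·e^((r_CAD − r_USD)T) = 1.2931 · e^((0.0687 − 0.0306) × 389/365)
= 1.2931 · e^0.040605 = 1.2931 × 1.041441
F = 1.3467 CAD per USD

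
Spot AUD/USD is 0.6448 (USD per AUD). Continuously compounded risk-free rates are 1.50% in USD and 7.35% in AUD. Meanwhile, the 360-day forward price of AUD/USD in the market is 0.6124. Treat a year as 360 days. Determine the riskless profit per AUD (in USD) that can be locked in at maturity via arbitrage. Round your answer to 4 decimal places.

Fair forward: F* = S·e^(carry·T), with carry = (r_USD − r_AUD) = 0.0150 − 0.0735 = -0.0585
F* = 0.6448 · e^(-0.0585 × 360/360) = 0.6448 · e^-0.058500 = 0.6448 × 0.943178 = 0.6082
Market 0.6124 > fair 0.6082: forward overpriced → cash-and-carry (buy spot, short the forward).
At maturity, profit = |F_mkt − F*| = |0.6124 − 0.6082| = 0.0042 per AUD (in USD)

0.0042 per AUD (in USD)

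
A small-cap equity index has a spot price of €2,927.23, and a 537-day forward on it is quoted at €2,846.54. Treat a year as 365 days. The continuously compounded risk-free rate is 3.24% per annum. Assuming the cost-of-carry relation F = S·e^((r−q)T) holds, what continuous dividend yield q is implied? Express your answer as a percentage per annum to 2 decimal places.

5.14%

From F = S·e^((r−q)T): (r − q) = ln(F/S)/T
ln(2846.54/2927.23) = ln(0.972435) = -0.027952
(r − q) = -0.027952 / (537/365) = -0.018999
q = r − ln(F/S)/T = 0.0324 + 0.018999 = 0.051399
q = 5.14%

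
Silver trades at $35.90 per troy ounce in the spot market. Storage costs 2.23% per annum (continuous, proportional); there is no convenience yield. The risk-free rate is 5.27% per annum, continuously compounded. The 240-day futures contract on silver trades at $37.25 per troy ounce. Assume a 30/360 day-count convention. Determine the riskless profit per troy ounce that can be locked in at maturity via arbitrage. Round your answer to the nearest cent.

Fair futures: F* = S·e^(carry·T), with carry = (r + u) = 0.0527 + 0.0223 = 0.0750
F* = 35.90 · e^(0.0750 × 240/360) = 35.90 · e^0.050000 = 35.90 × 1.051271 = $37.7406
Market $37.25 < fair $37.7406: forward underpriced → reverse cash-and-carry (short spot, go long the forward).
At maturity, profit = |F_mkt − F*| = |37.25 − 37.7406| = $0.49 per troy ounce

$0.49 per troy ounce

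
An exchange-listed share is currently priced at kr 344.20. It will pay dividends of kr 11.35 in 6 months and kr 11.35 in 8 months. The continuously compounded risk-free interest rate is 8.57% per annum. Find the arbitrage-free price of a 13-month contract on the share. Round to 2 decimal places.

kr 353.99

PV(dividends) I = 11.35·e^(−0.0857·6/12) + 11.35·e^(−0.0857·8/12)
I = 10.8739 + 10.7197 = 21.5936
F = (S − I)·e^(rT) = (344.20 − 21.5936) · e^(0.0857·13/12)
= 322.6064 · e^0.092842 = 322.6064 × 1.097288 = kr 353.99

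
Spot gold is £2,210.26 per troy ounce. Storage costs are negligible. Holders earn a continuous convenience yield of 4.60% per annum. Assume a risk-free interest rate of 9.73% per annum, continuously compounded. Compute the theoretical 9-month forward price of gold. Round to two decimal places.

Net carry = r + u − y = 0.0973 + 0.0000 − 0.0460 = 0.0513
F = S·e^((r+u−y)T) = 2210.26 · e^(0.0513 × 9/12) = 2210.26 · e^0.03847500
= 2210.26 × 1.03922475 = £2,296.96 per troy ounce

£2,296.96 per troy ounce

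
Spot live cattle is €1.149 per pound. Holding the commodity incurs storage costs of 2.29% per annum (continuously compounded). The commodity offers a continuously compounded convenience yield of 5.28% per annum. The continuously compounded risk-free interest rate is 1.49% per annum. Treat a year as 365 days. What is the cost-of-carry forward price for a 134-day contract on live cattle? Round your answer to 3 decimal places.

Net carry = r + u − y = 0.0149 + 0.0229 − 0.0528 = -0.0150
F = S·e^((r+u−y)T) = 1.149 · e^(-0.0150 × 134/365) = 1.149 · e^-0.005507
= 1.149 × 0.994508 = €1.143 per pound

€1.143 per pound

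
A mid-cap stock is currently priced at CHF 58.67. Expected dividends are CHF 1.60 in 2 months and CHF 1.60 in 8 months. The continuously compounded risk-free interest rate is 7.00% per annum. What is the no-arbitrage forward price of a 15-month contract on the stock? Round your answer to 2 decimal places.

CHF 60.64

PV(dividends) I = 1.60·e^(−0.0700·2/12) + 1.60·e^(−0.0700·8/12)
I = 1.5814 + 1.5270 = 3.1084
F = (S − I)·e^(rT) = (58.67 − 3.1084) · e^(0.0700·15/12)
= 55.5616 · e^0.087500 = 55.5616 × 1.091442 = CHF 60.64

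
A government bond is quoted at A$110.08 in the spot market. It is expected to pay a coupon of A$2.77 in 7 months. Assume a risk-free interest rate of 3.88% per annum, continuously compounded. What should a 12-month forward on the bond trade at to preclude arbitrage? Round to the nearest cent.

A$111.62

PV(coupons) I = 2.77·e^(−0.0388·7/12)
I = 2.7080
F = (S − I)·e^(rT) = (110.08 − 2.7080) · e^(0.0388·12/12)
= 107.3720 · e^0.038800 = 107.3720 × 1.039563 = A$111.62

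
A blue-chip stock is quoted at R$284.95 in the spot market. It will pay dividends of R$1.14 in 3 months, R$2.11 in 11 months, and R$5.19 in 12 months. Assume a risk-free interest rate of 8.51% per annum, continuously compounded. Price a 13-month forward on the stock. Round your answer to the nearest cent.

PV(dividends) I = 1.14·e^(−0.0851·3/12) + 2.11·e^(−0.0851·11/12) + 5.19·e^(−0.0851·12/12)
I = 1.1160 + 1.9517 + 4.7666 = 7.8343
F = (S − I)·e^(rT) = (284.95 − 7.8343) · e^(0.0851·13/12)
= 277.1157 · e^0.092192 = 277.1157 × 1.096575 = R$303.88

R$303.88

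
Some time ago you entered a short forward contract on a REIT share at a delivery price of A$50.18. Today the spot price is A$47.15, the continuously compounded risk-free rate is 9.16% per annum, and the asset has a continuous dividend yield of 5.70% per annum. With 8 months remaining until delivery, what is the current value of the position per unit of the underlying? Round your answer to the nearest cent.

A$1.82

Current fair forward for the remaining 8 months: F = S·e^((r − q)·T), (r − q) = 0.0916 − 0.0570 = 0.0346
F = 47.15 · e^(0.0346 × 8/12) = 47.15 × 1.023335 = 48.2502
Value of long forward = (F − K)·e^(−rT) = (48.2502 − 50.18) · e^(−0.0916·8/12)
= -1.9298 × 0.940761 = -1.82
Short position value = −(long value) = A$1.82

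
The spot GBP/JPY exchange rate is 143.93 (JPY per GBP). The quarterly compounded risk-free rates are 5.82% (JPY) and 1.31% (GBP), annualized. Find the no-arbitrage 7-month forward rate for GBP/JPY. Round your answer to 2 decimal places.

147.73

By covered interest parity, F = S · (1+r_JPY/4)^(4T) / (1+r_GBP/4)^(4T)
= 143.93 × 1.034280 / 1.007658 = 143.93 × 1.026420
F = 147.73 JPY per GBP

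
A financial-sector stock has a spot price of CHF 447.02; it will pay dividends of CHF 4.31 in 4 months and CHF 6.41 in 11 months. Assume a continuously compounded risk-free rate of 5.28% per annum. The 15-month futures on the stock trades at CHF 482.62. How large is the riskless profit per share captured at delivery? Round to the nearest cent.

CHF 16.15 per share

PV(dividends) I = 4.31·e^(−0.0528·4/12) + 6.41·e^(−0.0528·11/12) = 10.3420
Fair futures F* = (S − I)·e^(rT) = (447.02 − 10.3420)·e^0.066000 = 436.6780 × 1.068227 = 466.4712
Market CHF 482.62 > fair 466.4712: forward overpriced → cash-and-carry (borrow at r, buy the stock and collect the dividends, short the forward).
Profit at T = |F_mkt − F*| = |482.62 − 466.4712| = CHF 16.15 per share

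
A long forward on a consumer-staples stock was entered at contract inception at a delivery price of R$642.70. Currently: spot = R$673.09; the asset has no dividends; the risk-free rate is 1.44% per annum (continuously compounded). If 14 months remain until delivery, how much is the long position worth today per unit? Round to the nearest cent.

Current fair forward for the remaining 14 months: F = S·e^(r·T), r = 0.0144
F = 673.09 · e^(0.0144 × 14/12) = 673.09 × 1.016942 = 684.4935
Value of long forward = (F − K)·e^(−rT) = (684.4935 − 642.70) · e^(−0.0144·14/12)
= 41.7935 × 0.983340 = 41.10

R$41.10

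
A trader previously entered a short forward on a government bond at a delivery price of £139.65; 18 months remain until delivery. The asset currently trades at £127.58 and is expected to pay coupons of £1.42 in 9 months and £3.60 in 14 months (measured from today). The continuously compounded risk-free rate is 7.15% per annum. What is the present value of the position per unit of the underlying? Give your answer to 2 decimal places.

PV(remaining coupons) I = 1.42·e^(−0.0715·9/12) + 3.60·e^(−0.0715·14/12) = 4.6577
Current forward F = (S − I)·e^(rT) = (127.58 − 4.6577)·e^(0.0715·18/12) = 122.9223 × 1.113213 = 136.8387
Value (long) = (F − K)·e^(−rT) = (136.8387 − 139.65) × 0.898301 = -2.5254
Short position value = −(long value) = £2.53

£2.53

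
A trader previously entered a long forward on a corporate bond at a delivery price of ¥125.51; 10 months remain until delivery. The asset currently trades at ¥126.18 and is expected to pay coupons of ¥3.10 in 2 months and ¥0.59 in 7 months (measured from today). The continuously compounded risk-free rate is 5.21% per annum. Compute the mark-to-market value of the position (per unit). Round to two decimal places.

¥2.36

PV(remaining coupons) I = 3.10·e^(−0.0521·2/12) + 0.59·e^(−0.0521·7/12) = 3.6455
Current forward F = (S − I)·e^(rT) = (126.18 − 3.6455)·e^(0.0521·10/12) = 122.5345 × 1.044373 = 127.9717
Value (long) = (F − K)·e^(−rT) = (127.9717 − 125.51) × 0.957512 = 2.3571
Value = ¥2.36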